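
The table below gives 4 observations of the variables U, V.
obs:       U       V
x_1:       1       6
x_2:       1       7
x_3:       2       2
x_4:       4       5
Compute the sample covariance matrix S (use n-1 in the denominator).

Step 1 — column means:
  mean(U) = (1 + 1 + 2 + 4) / 4 = 8/4 = 2
  mean(V) = (6 + 7 + 2 + 5) / 4 = 20/4 = 5

Step 2 — sample covariance S[i,j] = (1/(n-1)) · Σ_k (x_{k,i} - mean_i) · (x_{k,j} - mean_j), with n-1 = 3.
  S[U,U] = ((-1)·(-1) + (-1)·(-1) + (0)·(0) + (2)·(2)) / 3 = 6/3 = 2
  S[U,V] = ((-1)·(1) + (-1)·(2) + (0)·(-3) + (2)·(0)) / 3 = -3/3 = -1
  S[V,V] = ((1)·(1) + (2)·(2) + (-3)·(-3) + (0)·(0)) / 3 = 14/3 = 4.6667

S is symmetric (S[j,i] = S[i,j]). Assembling:

S = [[2, -1],
 [-1, 4.6667]]


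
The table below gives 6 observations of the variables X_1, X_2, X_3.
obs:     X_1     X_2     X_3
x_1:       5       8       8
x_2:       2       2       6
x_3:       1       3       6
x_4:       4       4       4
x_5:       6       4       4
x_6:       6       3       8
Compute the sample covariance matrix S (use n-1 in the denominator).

Step 1 — column means:
  mean(X_1) = (5 + 2 + 1 + 4 + 6 + 6) / 6 = 24/6 = 4
  mean(X_2) = (8 + 2 + 3 + 4 + 4 + 3) / 6 = 24/6 = 4
  mean(X_3) = (8 + 6 + 6 + 4 + 4 + 8) / 6 = 36/6 = 6

Step 2 — sample covariance S[i,j] = (1/(n-1)) · Σ_k (x_{k,i} - mean_i) · (x_{k,j} - mean_j), with n-1 = 5.
  S[X_1,X_1] = ((1)·(1) + (-2)·(-2) + (-3)·(-3) + (0)·(0) + (2)·(2) + (2)·(2)) / 5 = 22/5 = 4.4
  S[X_1,X_2] = ((1)·(4) + (-2)·(-2) + (-3)·(-1) + (0)·(0) + (2)·(0) + (2)·(-1)) / 5 = 9/5 = 1.8
  S[X_1,X_3] = ((1)·(2) + (-2)·(0) + (-3)·(0) + (0)·(-2) + (2)·(-2) + (2)·(2)) / 5 = 2/5 = 0.4
  S[X_2,X_2] = ((4)·(4) + (-2)·(-2) + (-1)·(-1) + (0)·(0) + (0)·(0) + (-1)·(-1)) / 5 = 22/5 = 4.4
  S[X_2,X_3] = ((4)·(2) + (-2)·(0) + (-1)·(0) + (0)·(-2) + (0)·(-2) + (-1)·(2)) / 5 = 6/5 = 1.2
  S[X_3,X_3] = ((2)·(2) + (0)·(0) + (0)·(0) + (-2)·(-2) + (-2)·(-2) + (2)·(2)) / 5 = 16/5 = 3.2

S is symmetric (S[j,i] = S[i,j]). Assembling:

S = [[4.4, 1.8, 0.4],
 [1.8, 4.4, 1.2],
 [0.4, 1.2, 3.2]]


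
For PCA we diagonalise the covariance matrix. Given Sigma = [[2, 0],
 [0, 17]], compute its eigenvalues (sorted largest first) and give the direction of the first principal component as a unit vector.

Step 1 — characteristic polynomial of 2×2 Sigma:
  det(Sigma - λI) = λ² - trace · λ + det = 0.
  trace = 2 + 17 = 19, det = 2·17 - (0)² = 34.
Step 2 — discriminant:
  Δ = trace² - 4·det = 361 - 136 = 225.
Step 3 — eigenvalues:
  λ = (trace ± √Δ)/2 = (19 ± 15)/2,
  λ_1 = 17,  λ_2 = 2.

Step 4 — unit eigenvector for λ_1: Sigma is diagonal, so its eigenvectors are the coordinate axes. λ_1 = 17 is the diagonal entry on the second coordinate axis, hence
  v_1 = (0, 1) (||v_1|| = 1).

λ_1 = 17,  λ_2 = 2;  v_1 ≈ (0, 1)


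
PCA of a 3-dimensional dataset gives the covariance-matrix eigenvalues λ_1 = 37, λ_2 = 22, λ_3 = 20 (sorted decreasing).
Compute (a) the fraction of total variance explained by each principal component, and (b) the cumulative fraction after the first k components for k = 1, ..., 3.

Step 1 — total variance = trace(Sigma) = Σ λ_i = 37 + 22 + 20 = 79.

Step 2 — fraction explained by component i = λ_i / Σ λ:
  PC1: 37/79 = 0.4684
  PC2: 22/79 = 0.2785
  PC3: 20/79 = 0.2532

Step 3 — cumulative fraction after k components = (λ_1 + ... + λ_k) / Σ λ:
  k = 1: 37/79 = 0.4684
  k = 2: (37 + 22)/79 = 59/79 = 0.7468
  k = 3: (37 + 22 + 20)/79 = 79/79 = 1

Summary (fraction, with percent):

explained: PC1 0.4684 (46.84%), PC2 0.2785 (27.85%), PC3 0.2532 (25.32%);  cumulative: 0.4684, 0.7468, 1


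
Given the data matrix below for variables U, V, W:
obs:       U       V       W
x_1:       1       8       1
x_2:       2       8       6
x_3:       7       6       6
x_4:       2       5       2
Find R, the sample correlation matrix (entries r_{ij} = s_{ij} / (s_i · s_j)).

Step 1 — column means:
  mean(U) = (1 + 2 + 7 + 2) / 4 = 12/4 = 3
  mean(V) = (8 + 8 + 6 + 5) / 4 = 27/4 = 6.75
  mean(W) = (1 + 6 + 6 + 2) / 4 = 15/4 = 3.75

Step 2 — sample variances and covariances s[i,j] = (1/(n-1)) · Σ_k (x_{k,i} - mean_i) · (x_{k,j} - mean_j), with n-1 = 3:
  s[U,U] = ((-2)·(-2) + (-1)·(-1) + (4)·(4) + (-1)·(-1)) / 3 = 22/3 = 7.3333
  s[U,V] = ((-2)·(1.25) + (-1)·(1.25) + (4)·(-0.75) + (-1)·(-1.75)) / 3 = -5/3 = -1.6667
  s[U,W] = ((-2)·(-2.75) + (-1)·(2.25) + (4)·(2.25) + (-1)·(-1.75)) / 3 = 14/3 = 4.6667
  s[V,V] = ((1.25)·(1.25) + (1.25)·(1.25) + (-0.75)·(-0.75) + (-1.75)·(-1.75)) / 3 = 6.75/3 = 2.25
  s[V,W] = ((1.25)·(-2.75) + (1.25)·(2.25) + (-0.75)·(2.25) + (-1.75)·(-1.75)) / 3 = 0.75/3 = 0.25
  s[W,W] = ((-2.75)·(-2.75) + (2.25)·(2.25) + (2.25)·(2.25) + (-1.75)·(-1.75)) / 3 = 20.75/3 = 6.9167
  Sample standard deviations s_i = √(s[i,i]):
  s(U) = √(7.3333) = 2.708
  s(V) = √(2.25) = 1.5
  s(W) = √(6.9167) = 2.63

Step 3 — r_{ij} = s_{ij} / (s_i · s_j):
  r[U,U] = 1 (diagonal).
  r[U,V] = -1.6667 / (2.708 · 1.5) = -1.6667 / 4.062 = -0.4103
  r[U,W] = 4.6667 / (2.708 · 2.63) = 4.6667 / 7.122 = 0.6553
  r[V,V] = 1 (diagonal).
  r[V,W] = 0.25 / (1.5 · 2.63) = 0.25 / 3.9449 = 0.0634
  r[W,W] = 1 (diagonal).

R is symmetric with unit diagonal. Assembling:

R = [[1, -0.4103, 0.6553],
 [-0.4103, 1, 0.0634],
 [0.6553, 0.0634, 1]]


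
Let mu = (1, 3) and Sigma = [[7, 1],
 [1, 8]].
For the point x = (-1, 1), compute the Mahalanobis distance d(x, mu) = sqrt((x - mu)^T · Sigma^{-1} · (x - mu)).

Step 1 — centre the observation: (x - mu) = (-2, -2).

Step 2 — invert Sigma. det(Sigma) = 7·8 - (1)² = 55.
  Sigma^{-1} = (1/det) · [[d, -b], [-b, a]] = [[0.1455, -0.0182],
 [-0.0182, 0.1273]].

Step 3 — form the quadratic (x - mu)^T · Sigma^{-1} · (x - mu):
  Sigma^{-1} · (x - mu) = (-0.2545, -0.2182).
  (x - mu)^T · [Sigma^{-1} · (x - mu)] = (-2)·(-0.2545) + (-2)·(-0.2182) = 0.9455.

Step 4 — take square root: d = √(0.9455) ≈ 0.9723.

d(x, mu) = √(0.9455) ≈ 0.9723


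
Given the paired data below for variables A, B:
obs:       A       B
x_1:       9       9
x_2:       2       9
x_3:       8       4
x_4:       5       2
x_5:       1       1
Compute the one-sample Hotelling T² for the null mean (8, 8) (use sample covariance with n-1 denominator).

Step 1 — sample mean vector:
  mean(A) = (9 + 2 + 8 + 5 + 1) / 5 = 25/5 = 5
  mean(B) = (9 + 9 + 4 + 2 + 1) / 5 = 25/5 = 5
  x̄ = (5, 5),  deviation x̄ - mu_0 = (5, 5) - (8, 8) = (-3, -3).

Step 2 — sample covariance matrix, S[i,j] = (1/(n-1)) · Σ_k (x_{k,i} - mean_i) · (x_{k,j} - mean_j), divisor n-1 = 4:
  S[A,A] = ((4)·(4) + (-3)·(-3) + (3)·(3) + (0)·(0) + (-4)·(-4)) / 4 = 50/4 = 12.5
  S[A,B] = ((4)·(4) + (-3)·(4) + (3)·(-1) + (0)·(-3) + (-4)·(-4)) / 4 = 17/4 = 4.25
  S[B,B] = ((4)·(4) + (4)·(4) + (-1)·(-1) + (-3)·(-3) + (-4)·(-4)) / 4 = 58/4 = 14.5
  S = [[12.5, 4.25],
 [4.25, 14.5]].

Step 3 — invert S. det(S) = 12.5·14.5 - (4.25)² = 163.1875.
  S^{-1} = (1/det) · [[d, -b], [-b, a]] = [[0.0889, -0.026],
 [-0.026, 0.0766]].

Step 4 — quadratic form (x̄ - mu_0)^T · S^{-1} · (x̄ - mu_0):
  S^{-1} · (x̄ - mu_0) = (-0.1884, -0.1517),
  (x̄ - mu_0)^T · [...] = (-3)·(-0.1884) + (-3)·(-0.1517) = 1.0203.

Step 5 — scale by n: T² = 5 · 1.0203 = 5.1015.

T² ≈ 5.1015


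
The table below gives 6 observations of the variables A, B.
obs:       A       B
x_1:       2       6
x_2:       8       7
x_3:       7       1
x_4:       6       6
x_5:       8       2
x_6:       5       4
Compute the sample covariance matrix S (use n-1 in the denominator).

Step 1 — column means:
  mean(A) = (2 + 8 + 7 + 6 + 8 + 5) / 6 = 36/6 = 6
  mean(B) = (6 + 7 + 1 + 6 + 2 + 4) / 6 = 26/6 = 4.3333

Step 2 — sample covariance S[i,j] = (1/(n-1)) · Σ_k (x_{k,i} - mean_i) · (x_{k,j} - mean_j), with n-1 = 5.
  S[A,A] = ((-4)·(-4) + (2)·(2) + (1)·(1) + (0)·(0) + (2)·(2) + (-1)·(-1)) / 5 = 26/5 = 5.2
  S[A,B] = ((-4)·(1.6667) + (2)·(2.6667) + (1)·(-3.3333) + (0)·(1.6667) + (2)·(-2.3333) + (-1)·(-0.3333)) / 5 = -9/5 = -1.8
  S[B,B] = ((1.6667)·(1.6667) + (2.6667)·(2.6667) + (-3.3333)·(-3.3333) + (1.6667)·(1.6667) + (-2.3333)·(-2.3333) + (-0.3333)·(-0.3333)) / 5 = 29.3333/5 = 5.8667

S is symmetric (S[j,i] = S[i,j]). Assembling:

S = [[5.2, -1.8],
 [-1.8, 5.8667]]


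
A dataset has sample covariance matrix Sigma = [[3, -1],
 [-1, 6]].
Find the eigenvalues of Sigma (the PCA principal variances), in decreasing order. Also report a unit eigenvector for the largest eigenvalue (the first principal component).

Step 1 — characteristic polynomial of 2×2 Sigma:
  det(Sigma - λI) = λ² - trace · λ + det = 0.
  trace = 3 + 6 = 9, det = 3·6 - (-1)² = 17.
Step 2 — discriminant:
  Δ = trace² - 4·det = 81 - 68 = 13.
Step 3 — eigenvalues:
  λ = (trace ± √Δ)/2 = (9 ± 3.6056)/2,
  λ_1 = 6.3028,  λ_2 = 2.6972.

Step 4 — unit eigenvector for λ_1: solve (Sigma - λ_1 I)v = 0. First row:
  (3 - 6.3028)·v_x + (-1)·v_y = 0, i.e. (-3.3028)·v_x + (-1)·v_y = 0,
  so v ∝ (b, λ_1 - a) = (-1, 3.3028); multiply by -1 so the first entry is positive: u = (1, -3.3028).
  ||u|| = √((1)² + (-3.3028)²) = √(11.9083) ≈ 3.4508,
  v_1 = u/||u|| ≈ (0.2898, -0.9571) (||v_1|| = 1).

λ_1 = 6.3028,  λ_2 = 2.6972;  v_1 ≈ (0.2898, -0.9571)


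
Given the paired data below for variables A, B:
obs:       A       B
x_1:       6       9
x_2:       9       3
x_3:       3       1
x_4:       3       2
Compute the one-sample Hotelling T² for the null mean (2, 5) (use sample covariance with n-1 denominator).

Step 1 — sample mean vector:
  mean(A) = (6 + 9 + 3 + 3) / 4 = 21/4 = 5.25
  mean(B) = (9 + 3 + 1 + 2) / 4 = 15/4 = 3.75
  x̄ = (5.25, 3.75),  deviation x̄ - mu_0 = (5.25, 3.75) - (2, 5) = (3.25, -1.25).

Step 2 — sample covariance matrix, S[i,j] = (1/(n-1)) · Σ_k (x_{k,i} - mean_i) · (x_{k,j} - mean_j), divisor n-1 = 3:
  S[A,A] = ((0.75)·(0.75) + (3.75)·(3.75) + (-2.25)·(-2.25) + (-2.25)·(-2.25)) / 3 = 24.75/3 = 8.25
  S[A,B] = ((0.75)·(5.25) + (3.75)·(-0.75) + (-2.25)·(-2.75) + (-2.25)·(-1.75)) / 3 = 11.25/3 = 3.75
  S[B,B] = ((5.25)·(5.25) + (-0.75)·(-0.75) + (-2.75)·(-2.75) + (-1.75)·(-1.75)) / 3 = 38.75/3 = 12.9167
  S = [[8.25, 3.75],
 [3.75, 12.9167]].

Step 3 — invert S. det(S) = 8.25·12.9167 - (3.75)² = 92.5.
  S^{-1} = (1/det) · [[d, -b], [-b, a]] = [[0.1396, -0.0405],
 [-0.0405, 0.0892]].

Step 4 — quadratic form (x̄ - mu_0)^T · S^{-1} · (x̄ - mu_0):
  S^{-1} · (x̄ - mu_0) = (0.5045, -0.2432),
  (x̄ - mu_0)^T · [...] = (3.25)·(0.5045) + (-1.25)·(-0.2432) = 1.9437.

Step 5 — scale by n: T² = 4 · 1.9437 = 7.7748.

T² ≈ 7.7748


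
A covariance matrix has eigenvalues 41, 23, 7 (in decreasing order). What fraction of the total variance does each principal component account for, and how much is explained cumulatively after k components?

Step 1 — total variance = trace(Sigma) = Σ λ_i = 41 + 23 + 7 = 71.

Step 2 — fraction explained by component i = λ_i / Σ λ:
  PC1: 41/71 = 0.5775
  PC2: 23/71 = 0.3239
  PC3: 7/71 = 0.0986

Step 3 — cumulative fraction after k components = (λ_1 + ... + λ_k) / Σ λ:
  k = 1: 41/71 = 0.5775
  k = 2: (41 + 23)/71 = 64/71 = 0.9014
  k = 3: (41 + 23 + 7)/71 = 71/71 = 1

Summary (fraction, with percent):

explained: PC1 0.5775 (57.75%), PC2 0.3239 (32.39%), PC3 0.0986 (9.86%);  cumulative: 0.5775, 0.9014, 1


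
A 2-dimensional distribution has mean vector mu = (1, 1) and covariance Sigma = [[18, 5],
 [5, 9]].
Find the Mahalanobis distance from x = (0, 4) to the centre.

Step 1 — centre the observation: (x - mu) = (-1, 3).

Step 2 — invert Sigma. det(Sigma) = 18·9 - (5)² = 137.
  Sigma^{-1} = (1/det) · [[d, -b], [-b, a]] = [[0.0657, -0.0365],
 [-0.0365, 0.1314]].

Step 3 — form the quadratic (x - mu)^T · Sigma^{-1} · (x - mu):
  Sigma^{-1} · (x - mu) = (-0.1752, 0.4307).
  (x - mu)^T · [Sigma^{-1} · (x - mu)] = (-1)·(-0.1752) + (3)·(0.4307) = 1.4672.

Step 4 — take square root: d = √(1.4672) ≈ 1.2113.

d(x, mu) = √(1.4672) ≈ 1.2113


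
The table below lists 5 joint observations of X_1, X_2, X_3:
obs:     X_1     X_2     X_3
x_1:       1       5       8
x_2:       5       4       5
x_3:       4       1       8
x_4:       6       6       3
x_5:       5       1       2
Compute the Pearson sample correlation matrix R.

Step 1 — column means:
  mean(X_1) = (1 + 5 + 4 + 6 + 5) / 5 = 21/5 = 4.2
  mean(X_2) = (5 + 4 + 1 + 6 + 1) / 5 = 17/5 = 3.4
  mean(X_3) = (8 + 5 + 8 + 3 + 2) / 5 = 26/5 = 5.2

Step 2 — sample variances and covariances s[i,j] = (1/(n-1)) · Σ_k (x_{k,i} - mean_i) · (x_{k,j} - mean_j), with n-1 = 4:
  s[X_1,X_1] = ((-3.2)·(-3.2) + (0.8)·(0.8) + (-0.2)·(-0.2) + (1.8)·(1.8) + (0.8)·(0.8)) / 4 = 14.8/4 = 3.7
  s[X_1,X_2] = ((-3.2)·(1.6) + (0.8)·(0.6) + (-0.2)·(-2.4) + (1.8)·(2.6) + (0.8)·(-2.4)) / 4 = -1.4/4 = -0.35
  s[X_1,X_3] = ((-3.2)·(2.8) + (0.8)·(-0.2) + (-0.2)·(2.8) + (1.8)·(-2.2) + (0.8)·(-3.2)) / 4 = -16.2/4 = -4.05
  s[X_2,X_2] = ((1.6)·(1.6) + (0.6)·(0.6) + (-2.4)·(-2.4) + (2.6)·(2.6) + (-2.4)·(-2.4)) / 4 = 21.2/4 = 5.3
  s[X_2,X_3] = ((1.6)·(2.8) + (0.6)·(-0.2) + (-2.4)·(2.8) + (2.6)·(-2.2) + (-2.4)·(-3.2)) / 4 = -0.4/4 = -0.1
  s[X_3,X_3] = ((2.8)·(2.8) + (-0.2)·(-0.2) + (2.8)·(2.8) + (-2.2)·(-2.2) + (-3.2)·(-3.2)) / 4 = 30.8/4 = 7.7
  Sample standard deviations s_i = √(s[i,i]):
  s(X_1) = √(3.7) = 1.9235
  s(X_2) = √(5.3) = 2.3022
  s(X_3) = √(7.7) = 2.7749

Step 3 — r_{ij} = s_{ij} / (s_i · s_j):
  r[X_1,X_1] = 1 (diagonal).
  r[X_1,X_2] = -0.35 / (1.9235 · 2.3022) = -0.35 / 4.4283 = -0.079
  r[X_1,X_3] = -4.05 / (1.9235 · 2.7749) = -4.05 / 5.3376 = -0.7588
  r[X_2,X_2] = 1 (diagonal).
  r[X_2,X_3] = -0.1 / (2.3022 · 2.7749) = -0.1 / 6.3883 = -0.0157
  r[X_3,X_3] = 1 (diagonal).

R is symmetric with unit diagonal. Assembling:

R = [[1, -0.079, -0.7588],
 [-0.079, 1, -0.0157],
 [-0.7588, -0.0157, 1]]


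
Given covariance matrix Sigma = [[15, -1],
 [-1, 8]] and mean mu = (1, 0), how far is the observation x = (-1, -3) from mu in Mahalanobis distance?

Step 1 — centre the observation: (x - mu) = (-2, -3).

Step 2 — invert Sigma. det(Sigma) = 15·8 - (-1)² = 119.
  Sigma^{-1} = (1/det) · [[d, -b], [-b, a]] = [[0.0672, 0.0084],
 [0.0084, 0.1261]].

Step 3 — form the quadratic (x - mu)^T · Sigma^{-1} · (x - mu):
  Sigma^{-1} · (x - mu) = (-0.1597, -0.395).
  (x - mu)^T · [Sigma^{-1} · (x - mu)] = (-2)·(-0.1597) + (-3)·(-0.395) = 1.5042.

Step 4 — take square root: d = √(1.5042) ≈ 1.2265.

d(x, mu) = √(1.5042) ≈ 1.2265


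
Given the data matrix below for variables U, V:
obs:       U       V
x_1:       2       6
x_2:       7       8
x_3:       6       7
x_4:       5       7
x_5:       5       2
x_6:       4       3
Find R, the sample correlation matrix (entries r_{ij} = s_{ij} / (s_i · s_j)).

Step 1 — column means:
  mean(U) = (2 + 7 + 6 + 5 + 5 + 4) / 6 = 29/6 = 4.8333
  mean(V) = (6 + 8 + 7 + 7 + 2 + 3) / 6 = 33/6 = 5.5

Step 2 — sample variances and covariances s[i,j] = (1/(n-1)) · Σ_k (x_{k,i} - mean_i) · (x_{k,j} - mean_j), with n-1 = 5:
  s[U,U] = ((-2.8333)·(-2.8333) + (2.1667)·(2.1667) + (1.1667)·(1.1667) + (0.1667)·(0.1667) + (0.1667)·(0.1667) + (-0.8333)·(-0.8333)) / 5 = 14.8333/5 = 2.9667
  s[U,V] = ((-2.8333)·(0.5) + (2.1667)·(2.5) + (1.1667)·(1.5) + (0.1667)·(1.5) + (0.1667)·(-3.5) + (-0.8333)·(-2.5)) / 5 = 7.5/5 = 1.5
  s[V,V] = ((0.5)·(0.5) + (2.5)·(2.5) + (1.5)·(1.5) + (1.5)·(1.5) + (-3.5)·(-3.5) + (-2.5)·(-2.5)) / 5 = 29.5/5 = 5.9
  Sample standard deviations s_i = √(s[i,i]):
  s(U) = √(2.9667) = 1.7224
  s(V) = √(5.9) = 2.429

Step 3 — r_{ij} = s_{ij} / (s_i · s_j):
  r[U,U] = 1 (diagonal).
  r[U,V] = 1.5 / (1.7224 · 2.429) = 1.5 / 4.1837 = 0.3585
  r[V,V] = 1 (diagonal).

R is symmetric with unit diagonal. Assembling:

R = [[1, 0.3585],
 [0.3585, 1]]


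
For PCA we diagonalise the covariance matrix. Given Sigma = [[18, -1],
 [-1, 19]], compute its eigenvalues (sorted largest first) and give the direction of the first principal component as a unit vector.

Step 1 — characteristic polynomial of 2×2 Sigma:
  det(Sigma - λI) = λ² - trace · λ + det = 0.
  trace = 18 + 19 = 37, det = 18·19 - (-1)² = 341.
Step 2 — discriminant:
  Δ = trace² - 4·det = 1369 - 1364 = 5.
Step 3 — eigenvalues:
  λ = (trace ± √Δ)/2 = (37 ± 2.2361)/2,
  λ_1 = 19.618,  λ_2 = 17.382.

Step 4 — unit eigenvector for λ_1: solve (Sigma - λ_1 I)v = 0. First row:
  (18 - 19.618)·v_x + (-1)·v_y = 0, i.e. (-1.618)·v_x + (-1)·v_y = 0,
  so v ∝ (b, λ_1 - a) = (-1, 1.618); multiply by -1 so the first entry is positive: u = (1, -1.618).
  ||u|| = √((1)² + (-1.618)²) = √(3.618) ≈ 1.9021,
  v_1 = u/||u|| ≈ (0.5257, -0.8507) (||v_1|| = 1).

λ_1 = 19.618,  λ_2 = 17.382;  v_1 ≈ (0.5257, -0.8507)


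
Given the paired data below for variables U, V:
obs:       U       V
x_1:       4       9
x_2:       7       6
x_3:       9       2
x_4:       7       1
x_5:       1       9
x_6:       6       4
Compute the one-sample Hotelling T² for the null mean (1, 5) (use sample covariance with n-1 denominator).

Step 1 — sample mean vector:
  mean(U) = (4 + 7 + 9 + 7 + 1 + 6) / 6 = 34/6 = 5.6667
  mean(V) = (9 + 6 + 2 + 1 + 9 + 4) / 6 = 31/6 = 5.1667
  x̄ = (5.6667, 5.1667),  deviation x̄ - mu_0 = (5.6667, 5.1667) - (1, 5) = (4.6667, 0.1667).

Step 2 — sample covariance matrix, S[i,j] = (1/(n-1)) · Σ_k (x_{k,i} - mean_i) · (x_{k,j} - mean_j), divisor n-1 = 5:
  S[U,U] = ((-1.6667)·(-1.6667) + (1.3333)·(1.3333) + (3.3333)·(3.3333) + (1.3333)·(1.3333) + (-4.6667)·(-4.6667) + (0.3333)·(0.3333)) / 5 = 39.3333/5 = 7.8667
  S[U,V] = ((-1.6667)·(3.8333) + (1.3333)·(0.8333) + (3.3333)·(-3.1667) + (1.3333)·(-4.1667) + (-4.6667)·(3.8333) + (0.3333)·(-1.1667)) / 5 = -39.6667/5 = -7.9333
  S[V,V] = ((3.8333)·(3.8333) + (0.8333)·(0.8333) + (-3.1667)·(-3.1667) + (-4.1667)·(-4.1667) + (3.8333)·(3.8333) + (-1.1667)·(-1.1667)) / 5 = 58.8333/5 = 11.7667
  S = [[7.8667, -7.9333],
 [-7.9333, 11.7667]].

Step 3 — invert S. det(S) = 7.8667·11.7667 - (-7.9333)² = 29.6267.
  S^{-1} = (1/det) · [[d, -b], [-b, a]] = [[0.3972, 0.2678],
 [0.2678, 0.2655]].

Step 4 — quadratic form (x̄ - mu_0)^T · S^{-1} · (x̄ - mu_0):
  S^{-1} · (x̄ - mu_0) = (1.8981, 1.2939),
  (x̄ - mu_0)^T · [...] = (4.6667)·(1.8981) + (0.1667)·(1.2939) = 9.0733.

Step 5 — scale by n: T² = 6 · 9.0733 = 54.4397.

T² ≈ 54.4397


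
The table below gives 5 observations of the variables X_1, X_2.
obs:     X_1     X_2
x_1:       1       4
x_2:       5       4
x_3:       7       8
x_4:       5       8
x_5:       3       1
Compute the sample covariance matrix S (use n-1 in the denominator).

Step 1 — column means:
  mean(X_1) = (1 + 5 + 7 + 5 + 3) / 5 = 21/5 = 4.2
  mean(X_2) = (4 + 4 + 8 + 8 + 1) / 5 = 25/5 = 5

Step 2 — sample covariance S[i,j] = (1/(n-1)) · Σ_k (x_{k,i} - mean_i) · (x_{k,j} - mean_j), with n-1 = 4.
  S[X_1,X_1] = ((-3.2)·(-3.2) + (0.8)·(0.8) + (2.8)·(2.8) + (0.8)·(0.8) + (-1.2)·(-1.2)) / 4 = 20.8/4 = 5.2
  S[X_1,X_2] = ((-3.2)·(-1) + (0.8)·(-1) + (2.8)·(3) + (0.8)·(3) + (-1.2)·(-4)) / 4 = 18/4 = 4.5
  S[X_2,X_2] = ((-1)·(-1) + (-1)·(-1) + (3)·(3) + (3)·(3) + (-4)·(-4)) / 4 = 36/4 = 9

S is symmetric (S[j,i] = S[i,j]). Assembling:

S = [[5.2, 4.5],
 [4.5, 9]]


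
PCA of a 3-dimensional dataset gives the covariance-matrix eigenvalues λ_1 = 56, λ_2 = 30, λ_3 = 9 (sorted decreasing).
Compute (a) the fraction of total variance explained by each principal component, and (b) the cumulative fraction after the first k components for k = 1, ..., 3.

Step 1 — total variance = trace(Sigma) = Σ λ_i = 56 + 30 + 9 = 95.

Step 2 — fraction explained by component i = λ_i / Σ λ:
  PC1: 56/95 = 0.5895
  PC2: 30/95 = 0.3158
  PC3: 9/95 = 0.0947

Step 3 — cumulative fraction after k components = (λ_1 + ... + λ_k) / Σ λ:
  k = 1: 56/95 = 0.5895
  k = 2: (56 + 30)/95 = 86/95 = 0.9053
  k = 3: (56 + 30 + 9)/95 = 95/95 = 1

Summary (fraction, with percent):

explained: PC1 0.5895 (58.95%), PC2 0.3158 (31.58%), PC3 0.0947 (9.47%);  cumulative: 0.5895, 0.9053, 1


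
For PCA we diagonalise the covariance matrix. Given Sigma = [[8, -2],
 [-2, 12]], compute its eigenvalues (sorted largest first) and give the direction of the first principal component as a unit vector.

Step 1 — characteristic polynomial of 2×2 Sigma:
  det(Sigma - λI) = λ² - trace · λ + det = 0.
  trace = 8 + 12 = 20, det = 8·12 - (-2)² = 92.
Step 2 — discriminant:
  Δ = trace² - 4·det = 400 - 368 = 32.
Step 3 — eigenvalues:
  λ = (trace ± √Δ)/2 = (20 ± 5.6569)/2,
  λ_1 = 12.8284,  λ_2 = 7.1716.

Step 4 — unit eigenvector for λ_1: solve (Sigma - λ_1 I)v = 0. First row:
  (8 - 12.8284)·v_x + (-2)·v_y = 0, i.e. (-4.8284)·v_x + (-2)·v_y = 0,
  so v ∝ (b, λ_1 - a) = (-2, 4.8284); multiply by -1 so the first entry is positive: u = (2, -4.8284).
  ||u|| = √((2)² + (-4.8284)²) = √(27.3137) ≈ 5.2263,
  v_1 = u/||u|| ≈ (0.3827, -0.9239) (||v_1|| = 1).

λ_1 = 12.8284,  λ_2 = 7.1716;  v_1 ≈ (0.3827, -0.9239)


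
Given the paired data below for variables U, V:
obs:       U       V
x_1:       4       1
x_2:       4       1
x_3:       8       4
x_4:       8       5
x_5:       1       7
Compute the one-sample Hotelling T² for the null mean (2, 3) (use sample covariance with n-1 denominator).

Step 1 — sample mean vector:
  mean(U) = (4 + 4 + 8 + 8 + 1) / 5 = 25/5 = 5
  mean(V) = (1 + 1 + 4 + 5 + 7) / 5 = 18/5 = 3.6
  x̄ = (5, 3.6),  deviation x̄ - mu_0 = (5, 3.6) - (2, 3) = (3, 0.6).

Step 2 — sample covariance matrix, S[i,j] = (1/(n-1)) · Σ_k (x_{k,i} - mean_i) · (x_{k,j} - mean_j), divisor n-1 = 4:
  S[U,U] = ((-1)·(-1) + (-1)·(-1) + (3)·(3) + (3)·(3) + (-4)·(-4)) / 4 = 36/4 = 9
  S[U,V] = ((-1)·(-2.6) + (-1)·(-2.6) + (3)·(0.4) + (3)·(1.4) + (-4)·(3.4)) / 4 = -3/4 = -0.75
  S[V,V] = ((-2.6)·(-2.6) + (-2.6)·(-2.6) + (0.4)·(0.4) + (1.4)·(1.4) + (3.4)·(3.4)) / 4 = 27.2/4 = 6.8
  S = [[9, -0.75],
 [-0.75, 6.8]].

Step 3 — invert S. det(S) = 9·6.8 - (-0.75)² = 60.6375.
  S^{-1} = (1/det) · [[d, -b], [-b, a]] = [[0.1121, 0.0124],
 [0.0124, 0.1484]].

Step 4 — quadratic form (x̄ - mu_0)^T · S^{-1} · (x̄ - mu_0):
  S^{-1} · (x̄ - mu_0) = (0.3438, 0.1262),
  (x̄ - mu_0)^T · [...] = (3)·(0.3438) + (0.6)·(0.1262) = 1.1072.

Step 5 — scale by n: T² = 5 · 1.1072 = 5.5362.

T² ≈ 5.5362


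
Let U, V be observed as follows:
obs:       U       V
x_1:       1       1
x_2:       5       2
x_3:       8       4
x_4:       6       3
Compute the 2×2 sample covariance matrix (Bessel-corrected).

Step 1 — column means:
  mean(U) = (1 + 5 + 8 + 6) / 4 = 20/4 = 5
  mean(V) = (1 + 2 + 4 + 3) / 4 = 10/4 = 2.5

Step 2 — sample covariance S[i,j] = (1/(n-1)) · Σ_k (x_{k,i} - mean_i) · (x_{k,j} - mean_j), with n-1 = 3.
  S[U,U] = ((-4)·(-4) + (0)·(0) + (3)·(3) + (1)·(1)) / 3 = 26/3 = 8.6667
  S[U,V] = ((-4)·(-1.5) + (0)·(-0.5) + (3)·(1.5) + (1)·(0.5)) / 3 = 11/3 = 3.6667
  S[V,V] = ((-1.5)·(-1.5) + (-0.5)·(-0.5) + (1.5)·(1.5) + (0.5)·(0.5)) / 3 = 5/3 = 1.6667

S is symmetric (S[j,i] = S[i,j]). Assembling:

S = [[8.6667, 3.6667],
 [3.6667, 1.6667]]


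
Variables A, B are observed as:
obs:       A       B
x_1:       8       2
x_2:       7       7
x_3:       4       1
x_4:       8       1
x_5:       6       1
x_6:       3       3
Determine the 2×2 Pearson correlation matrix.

Step 1 — column means:
  mean(A) = (8 + 7 + 4 + 8 + 6 + 3) / 6 = 36/6 = 6
  mean(B) = (2 + 7 + 1 + 1 + 1 + 3) / 6 = 15/6 = 2.5

Step 2 — sample variances and covariances s[i,j] = (1/(n-1)) · Σ_k (x_{k,i} - mean_i) · (x_{k,j} - mean_j), with n-1 = 5:
  s[A,A] = ((2)·(2) + (1)·(1) + (-2)·(-2) + (2)·(2) + (0)·(0) + (-3)·(-3)) / 5 = 22/5 = 4.4
  s[A,B] = ((2)·(-0.5) + (1)·(4.5) + (-2)·(-1.5) + (2)·(-1.5) + (0)·(-1.5) + (-3)·(0.5)) / 5 = 2/5 = 0.4
  s[B,B] = ((-0.5)·(-0.5) + (4.5)·(4.5) + (-1.5)·(-1.5) + (-1.5)·(-1.5) + (-1.5)·(-1.5) + (0.5)·(0.5)) / 5 = 27.5/5 = 5.5
  Sample standard deviations s_i = √(s[i,i]):
  s(A) = √(4.4) = 2.0976
  s(B) = √(5.5) = 2.3452

Step 3 — r_{ij} = s_{ij} / (s_i · s_j):
  r[A,A] = 1 (diagonal).
  r[A,B] = 0.4 / (2.0976 · 2.3452) = 0.4 / 4.9193 = 0.0813
  r[B,B] = 1 (diagonal).

R is symmetric with unit diagonal. Assembling:

R = [[1, 0.0813],
 [0.0813, 1]]


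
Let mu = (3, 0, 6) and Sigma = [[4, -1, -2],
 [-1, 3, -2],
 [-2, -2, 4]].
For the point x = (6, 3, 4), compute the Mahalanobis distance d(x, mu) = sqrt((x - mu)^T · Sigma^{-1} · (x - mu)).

Step 1 — centre the observation: (x - mu) = (3, 3, -2).

Step 2 — invert Sigma (cofactor / det for 3×3, or solve directly):
  Sigma^{-1} = [[1, 1, 1],
 [1, 1.5, 1.25],
 [1, 1.25, 1.375]].

Step 3 — form the quadratic (x - mu)^T · Sigma^{-1} · (x - mu):
  Sigma^{-1} · (x - mu) = (4, 5, 4).
  (x - mu)^T · [Sigma^{-1} · (x - mu)] = (3)·(4) + (3)·(5) + (-2)·(4) = 19.

Step 4 — take square root: d = √(19) ≈ 4.3589.

d(x, mu) = √(19) ≈ 4.3589


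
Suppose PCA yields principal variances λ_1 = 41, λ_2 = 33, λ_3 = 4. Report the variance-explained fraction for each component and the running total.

Step 1 — total variance = trace(Sigma) = Σ λ_i = 41 + 33 + 4 = 78.

Step 2 — fraction explained by component i = λ_i / Σ λ:
  PC1: 41/78 = 0.5256
  PC2: 33/78 = 0.4231
  PC3: 4/78 = 0.0513

Step 3 — cumulative fraction after k components = (λ_1 + ... + λ_k) / Σ λ:
  k = 1: 41/78 = 0.5256
  k = 2: (41 + 33)/78 = 74/78 = 0.9487
  k = 3: (41 + 33 + 4)/78 = 78/78 = 1

Summary (fraction, with percent):

explained: PC1 0.5256 (52.56%), PC2 0.4231 (42.31%), PC3 0.0513 (5.13%);  cumulative: 0.5256, 0.9487, 1


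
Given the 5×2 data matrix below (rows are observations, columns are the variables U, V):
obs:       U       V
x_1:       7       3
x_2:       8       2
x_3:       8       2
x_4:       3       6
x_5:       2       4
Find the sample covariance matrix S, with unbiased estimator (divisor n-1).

Step 1 — column means:
  mean(U) = (7 + 8 + 8 + 3 + 2) / 5 = 28/5 = 5.6
  mean(V) = (3 + 2 + 2 + 6 + 4) / 5 = 17/5 = 3.4

Step 2 — sample covariance S[i,j] = (1/(n-1)) · Σ_k (x_{k,i} - mean_i) · (x_{k,j} - mean_j), with n-1 = 4.
  S[U,U] = ((1.4)·(1.4) + (2.4)·(2.4) + (2.4)·(2.4) + (-2.6)·(-2.6) + (-3.6)·(-3.6)) / 4 = 33.2/4 = 8.3
  S[U,V] = ((1.4)·(-0.4) + (2.4)·(-1.4) + (2.4)·(-1.4) + (-2.6)·(2.6) + (-3.6)·(0.6)) / 4 = -16.2/4 = -4.05
  S[V,V] = ((-0.4)·(-0.4) + (-1.4)·(-1.4) + (-1.4)·(-1.4) + (2.6)·(2.6) + (0.6)·(0.6)) / 4 = 11.2/4 = 2.8

S is symmetric (S[j,i] = S[i,j]). Assembling:

S = [[8.3, -4.05],
 [-4.05, 2.8]]


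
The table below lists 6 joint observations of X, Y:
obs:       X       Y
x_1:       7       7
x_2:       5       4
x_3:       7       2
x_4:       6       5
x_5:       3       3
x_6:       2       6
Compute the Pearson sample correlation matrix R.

Step 1 — column means:
  mean(X) = (7 + 5 + 7 + 6 + 3 + 2) / 6 = 30/6 = 5
  mean(Y) = (7 + 4 + 2 + 5 + 3 + 6) / 6 = 27/6 = 4.5

Step 2 — sample variances and covariances s[i,j] = (1/(n-1)) · Σ_k (x_{k,i} - mean_i) · (x_{k,j} - mean_j), with n-1 = 5:
  s[X,X] = ((2)·(2) + (0)·(0) + (2)·(2) + (1)·(1) + (-2)·(-2) + (-3)·(-3)) / 5 = 22/5 = 4.4
  s[X,Y] = ((2)·(2.5) + (0)·(-0.5) + (2)·(-2.5) + (1)·(0.5) + (-2)·(-1.5) + (-3)·(1.5)) / 5 = -1/5 = -0.2
  s[Y,Y] = ((2.5)·(2.5) + (-0.5)·(-0.5) + (-2.5)·(-2.5) + (0.5)·(0.5) + (-1.5)·(-1.5) + (1.5)·(1.5)) / 5 = 17.5/5 = 3.5
  Sample standard deviations s_i = √(s[i,i]):
  s(X) = √(4.4) = 2.0976
  s(Y) = √(3.5) = 1.8708

Step 3 — r_{ij} = s_{ij} / (s_i · s_j):
  r[X,X] = 1 (diagonal).
  r[X,Y] = -0.2 / (2.0976 · 1.8708) = -0.2 / 3.9243 = -0.051
  r[Y,Y] = 1 (diagonal).

R is symmetric with unit diagonal. Assembling:

R = [[1, -0.051],
 [-0.051, 1]]


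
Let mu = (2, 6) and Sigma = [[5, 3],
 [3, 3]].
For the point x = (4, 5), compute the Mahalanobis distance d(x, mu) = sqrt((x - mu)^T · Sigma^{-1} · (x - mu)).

Step 1 — centre the observation: (x - mu) = (2, -1).

Step 2 — invert Sigma. det(Sigma) = 5·3 - (3)² = 6.
  Sigma^{-1} = (1/det) · [[d, -b], [-b, a]] = [[0.5, -0.5],
 [-0.5, 0.8333]].

Step 3 — form the quadratic (x - mu)^T · Sigma^{-1} · (x - mu):
  Sigma^{-1} · (x - mu) = (1.5, -1.8333).
  (x - mu)^T · [Sigma^{-1} · (x - mu)] = (2)·(1.5) + (-1)·(-1.8333) = 4.8333.

Step 4 — take square root: d = √(4.8333) ≈ 2.1985.

d(x, mu) = √(4.8333) ≈ 2.1985


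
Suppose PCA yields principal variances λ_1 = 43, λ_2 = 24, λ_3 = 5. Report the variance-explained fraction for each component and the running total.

Step 1 — total variance = trace(Sigma) = Σ λ_i = 43 + 24 + 5 = 72.

Step 2 — fraction explained by component i = λ_i / Σ λ:
  PC1: 43/72 = 0.5972
  PC2: 24/72 = 0.3333
  PC3: 5/72 = 0.0694

Step 3 — cumulative fraction after k components = (λ_1 + ... + λ_k) / Σ λ:
  k = 1: 43/72 = 0.5972
  k = 2: (43 + 24)/72 = 67/72 = 0.9306
  k = 3: (43 + 24 + 5)/72 = 72/72 = 1

Summary (fraction, with percent):

explained: PC1 0.5972 (59.72%), PC2 0.3333 (33.33%), PC3 0.0694 (6.94%);  cumulative: 0.5972, 0.9306, 1


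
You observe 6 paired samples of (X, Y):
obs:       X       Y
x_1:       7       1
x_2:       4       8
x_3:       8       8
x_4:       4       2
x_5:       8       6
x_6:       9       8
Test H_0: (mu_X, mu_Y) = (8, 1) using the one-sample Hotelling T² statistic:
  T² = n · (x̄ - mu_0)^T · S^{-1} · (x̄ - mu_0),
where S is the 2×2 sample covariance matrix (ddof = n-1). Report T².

Step 1 — sample mean vector:
  mean(X) = (7 + 4 + 8 + 4 + 8 + 9) / 6 = 40/6 = 6.6667
  mean(Y) = (1 + 8 + 8 + 2 + 6 + 8) / 6 = 33/6 = 5.5
  x̄ = (6.6667, 5.5),  deviation x̄ - mu_0 = (6.6667, 5.5) - (8, 1) = (-1.3333, 4.5).

Step 2 — sample covariance matrix, S[i,j] = (1/(n-1)) · Σ_k (x_{k,i} - mean_i) · (x_{k,j} - mean_j), divisor n-1 = 5:
  S[X,X] = ((0.3333)·(0.3333) + (-2.6667)·(-2.6667) + (1.3333)·(1.3333) + (-2.6667)·(-2.6667) + (1.3333)·(1.3333) + (2.3333)·(2.3333)) / 5 = 23.3333/5 = 4.6667
  S[X,Y] = ((0.3333)·(-4.5) + (-2.6667)·(2.5) + (1.3333)·(2.5) + (-2.6667)·(-3.5) + (1.3333)·(0.5) + (2.3333)·(2.5)) / 5 = 11/5 = 2.2
  S[Y,Y] = ((-4.5)·(-4.5) + (2.5)·(2.5) + (2.5)·(2.5) + (-3.5)·(-3.5) + (0.5)·(0.5) + (2.5)·(2.5)) / 5 = 51.5/5 = 10.3
  S = [[4.6667, 2.2],
 [2.2, 10.3]].

Step 3 — invert S. det(S) = 4.6667·10.3 - (2.2)² = 43.2267.
  S^{-1} = (1/det) · [[d, -b], [-b, a]] = [[0.2383, -0.0509],
 [-0.0509, 0.108]].

Step 4 — quadratic form (x̄ - mu_0)^T · S^{-1} · (x̄ - mu_0):
  S^{-1} · (x̄ - mu_0) = (-0.5467, 0.5537),
  (x̄ - mu_0)^T · [...] = (-1.3333)·(-0.5467) + (4.5)·(0.5537) = 3.2205.

Step 5 — scale by n: T² = 6 · 3.2205 = 19.3229.

T² ≈ 19.3229


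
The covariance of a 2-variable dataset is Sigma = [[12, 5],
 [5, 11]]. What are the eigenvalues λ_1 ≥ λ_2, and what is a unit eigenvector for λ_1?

Step 1 — characteristic polynomial of 2×2 Sigma:
  det(Sigma - λI) = λ² - trace · λ + det = 0.
  trace = 12 + 11 = 23, det = 12·11 - (5)² = 107.
Step 2 — discriminant:
  Δ = trace² - 4·det = 529 - 428 = 101.
Step 3 — eigenvalues:
  λ = (trace ± √Δ)/2 = (23 ± 10.0499)/2,
  λ_1 = 16.5249,  λ_2 = 6.4751.

Step 4 — unit eigenvector for λ_1: solve (Sigma - λ_1 I)v = 0. First row:
  (12 - 16.5249)·v_x + (5)·v_y = 0, i.e. (-4.5249)·v_x + (5)·v_y = 0,
  so v ∝ (b, λ_1 - a) = (5, 4.5249) = u.
  ||u|| = √((5)² + (4.5249)²) = √(45.4751) ≈ 6.7435,
  v_1 = u/||u|| ≈ (0.7415, 0.671) (||v_1|| = 1).

λ_1 = 16.5249,  λ_2 = 6.4751;  v_1 ≈ (0.7415, 0.671)


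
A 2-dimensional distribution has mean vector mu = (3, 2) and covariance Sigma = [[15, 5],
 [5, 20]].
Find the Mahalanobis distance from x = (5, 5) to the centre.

Step 1 — centre the observation: (x - mu) = (2, 3).

Step 2 — invert Sigma. det(Sigma) = 15·20 - (5)² = 275.
  Sigma^{-1} = (1/det) · [[d, -b], [-b, a]] = [[0.0727, -0.0182],
 [-0.0182, 0.0545]].

Step 3 — form the quadratic (x - mu)^T · Sigma^{-1} · (x - mu):
  Sigma^{-1} · (x - mu) = (0.0909, 0.1273).
  (x - mu)^T · [Sigma^{-1} · (x - mu)] = (2)·(0.0909) + (3)·(0.1273) = 0.5636.

Step 4 — take square root: d = √(0.5636) ≈ 0.7508.

d(x, mu) = √(0.5636) ≈ 0.7508


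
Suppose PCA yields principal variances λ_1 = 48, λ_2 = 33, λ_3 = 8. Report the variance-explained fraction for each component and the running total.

Step 1 — total variance = trace(Sigma) = Σ λ_i = 48 + 33 + 8 = 89.

Step 2 — fraction explained by component i = λ_i / Σ λ:
  PC1: 48/89 = 0.5393
  PC2: 33/89 = 0.3708
  PC3: 8/89 = 0.0899

Step 3 — cumulative fraction after k components = (λ_1 + ... + λ_k) / Σ λ:
  k = 1: 48/89 = 0.5393
  k = 2: (48 + 33)/89 = 81/89 = 0.9101
  k = 3: (48 + 33 + 8)/89 = 89/89 = 1

Summary (fraction, with percent):

explained: PC1 0.5393 (53.93%), PC2 0.3708 (37.08%), PC3 0.0899 (8.99%);  cumulative: 0.5393, 0.9101, 1


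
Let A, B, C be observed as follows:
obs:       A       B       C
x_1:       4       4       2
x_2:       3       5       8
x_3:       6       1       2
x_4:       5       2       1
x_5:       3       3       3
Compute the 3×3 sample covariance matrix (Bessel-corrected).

Step 1 — column means:
  mean(A) = (4 + 3 + 6 + 5 + 3) / 5 = 21/5 = 4.2
  mean(B) = (4 + 5 + 1 + 2 + 3) / 5 = 15/5 = 3
  mean(C) = (2 + 8 + 2 + 1 + 3) / 5 = 16/5 = 3.2

Step 2 — sample covariance S[i,j] = (1/(n-1)) · Σ_k (x_{k,i} - mean_i) · (x_{k,j} - mean_j), with n-1 = 4.
  S[A,A] = ((-0.2)·(-0.2) + (-1.2)·(-1.2) + (1.8)·(1.8) + (0.8)·(0.8) + (-1.2)·(-1.2)) / 4 = 6.8/4 = 1.7
  S[A,B] = ((-0.2)·(1) + (-1.2)·(2) + (1.8)·(-2) + (0.8)·(-1) + (-1.2)·(0)) / 4 = -7/4 = -1.75
  S[A,C] = ((-0.2)·(-1.2) + (-1.2)·(4.8) + (1.8)·(-1.2) + (0.8)·(-2.2) + (-1.2)·(-0.2)) / 4 = -9.2/4 = -2.3
  S[B,B] = ((1)·(1) + (2)·(2) + (-2)·(-2) + (-1)·(-1) + (0)·(0)) / 4 = 10/4 = 2.5
  S[B,C] = ((1)·(-1.2) + (2)·(4.8) + (-2)·(-1.2) + (-1)·(-2.2) + (0)·(-0.2)) / 4 = 13/4 = 3.25
  S[C,C] = ((-1.2)·(-1.2) + (4.8)·(4.8) + (-1.2)·(-1.2) + (-2.2)·(-2.2) + (-0.2)·(-0.2)) / 4 = 30.8/4 = 7.7

S is symmetric (S[j,i] = S[i,j]). Assembling:

S = [[1.7, -1.75, -2.3],
 [-1.75, 2.5, 3.25],
 [-2.3, 3.25, 7.7]]


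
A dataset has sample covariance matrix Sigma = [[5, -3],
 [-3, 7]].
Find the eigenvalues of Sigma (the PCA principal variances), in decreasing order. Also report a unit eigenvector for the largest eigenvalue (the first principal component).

Step 1 — characteristic polynomial of 2×2 Sigma:
  det(Sigma - λI) = λ² - trace · λ + det = 0.
  trace = 5 + 7 = 12, det = 5·7 - (-3)² = 26.
Step 2 — discriminant:
  Δ = trace² - 4·det = 144 - 104 = 40.
Step 3 — eigenvalues:
  λ = (trace ± √Δ)/2 = (12 ± 6.3246)/2,
  λ_1 = 9.1623,  λ_2 = 2.8377.

Step 4 — unit eigenvector for λ_1: solve (Sigma - λ_1 I)v = 0. First row:
  (5 - 9.1623)·v_x + (-3)·v_y = 0, i.e. (-4.1623)·v_x + (-3)·v_y = 0,
  so v ∝ (b, λ_1 - a) = (-3, 4.1623); multiply by -1 so the first entry is positive: u = (3, -4.1623).
  ||u|| = √((3)² + (-4.1623)²) = √(26.3246) ≈ 5.1307,
  v_1 = u/||u|| ≈ (0.5847, -0.8112) (||v_1|| = 1).

λ_1 = 9.1623,  λ_2 = 2.8377;  v_1 ≈ (0.5847, -0.8112)


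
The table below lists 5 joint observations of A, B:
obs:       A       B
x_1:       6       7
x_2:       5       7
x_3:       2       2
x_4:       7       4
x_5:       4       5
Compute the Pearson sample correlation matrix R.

Step 1 — column means:
  mean(A) = (6 + 5 + 2 + 7 + 4) / 5 = 24/5 = 4.8
  mean(B) = (7 + 7 + 2 + 4 + 5) / 5 = 25/5 = 5

Step 2 — sample variances and covariances s[i,j] = (1/(n-1)) · Σ_k (x_{k,i} - mean_i) · (x_{k,j} - mean_j), with n-1 = 4:
  s[A,A] = ((1.2)·(1.2) + (0.2)·(0.2) + (-2.8)·(-2.8) + (2.2)·(2.2) + (-0.8)·(-0.8)) / 4 = 14.8/4 = 3.7
  s[A,B] = ((1.2)·(2) + (0.2)·(2) + (-2.8)·(-3) + (2.2)·(-1) + (-0.8)·(0)) / 4 = 9/4 = 2.25
  s[B,B] = ((2)·(2) + (2)·(2) + (-3)·(-3) + (-1)·(-1) + (0)·(0)) / 4 = 18/4 = 4.5
  Sample standard deviations s_i = √(s[i,i]):
  s(A) = √(3.7) = 1.9235
  s(B) = √(4.5) = 2.1213

Step 3 — r_{ij} = s_{ij} / (s_i · s_j):
  r[A,A] = 1 (diagonal).
  r[A,B] = 2.25 / (1.9235 · 2.1213) = 2.25 / 4.0804 = 0.5514
  r[B,B] = 1 (diagonal).

R is symmetric with unit diagonal. Assembling:

R = [[1, 0.5514],
 [0.5514, 1]]


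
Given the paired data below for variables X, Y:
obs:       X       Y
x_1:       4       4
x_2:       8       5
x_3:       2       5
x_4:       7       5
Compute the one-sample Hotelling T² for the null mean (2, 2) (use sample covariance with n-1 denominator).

Step 1 — sample mean vector:
  mean(X) = (4 + 8 + 2 + 7) / 4 = 21/4 = 5.25
  mean(Y) = (4 + 5 + 5 + 5) / 4 = 19/4 = 4.75
  x̄ = (5.25, 4.75),  deviation x̄ - mu_0 = (5.25, 4.75) - (2, 2) = (3.25, 2.75).

Step 2 — sample covariance matrix, S[i,j] = (1/(n-1)) · Σ_k (x_{k,i} - mean_i) · (x_{k,j} - mean_j), divisor n-1 = 3:
  S[X,X] = ((-1.25)·(-1.25) + (2.75)·(2.75) + (-3.25)·(-3.25) + (1.75)·(1.75)) / 3 = 22.75/3 = 7.5833
  S[X,Y] = ((-1.25)·(-0.75) + (2.75)·(0.25) + (-3.25)·(0.25) + (1.75)·(0.25)) / 3 = 1.25/3 = 0.4167
  S[Y,Y] = ((-0.75)·(-0.75) + (0.25)·(0.25) + (0.25)·(0.25) + (0.25)·(0.25)) / 3 = 0.75/3 = 0.25
  S = [[7.5833, 0.4167],
 [0.4167, 0.25]].

Step 3 — invert S. det(S) = 7.5833·0.25 - (0.4167)² = 1.7222.
  S^{-1} = (1/det) · [[d, -b], [-b, a]] = [[0.1452, -0.2419],
 [-0.2419, 4.4032]].

Step 4 — quadratic form (x̄ - mu_0)^T · S^{-1} · (x̄ - mu_0):
  S^{-1} · (x̄ - mu_0) = (-0.1935, 11.3226),
  (x̄ - mu_0)^T · [...] = (3.25)·(-0.1935) + (2.75)·(11.3226) = 30.5081.

Step 5 — scale by n: T² = 4 · 30.5081 = 122.0323.

T² ≈ 122.0323


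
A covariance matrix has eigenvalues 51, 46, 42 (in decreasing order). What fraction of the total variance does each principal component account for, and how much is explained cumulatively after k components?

Step 1 — total variance = trace(Sigma) = Σ λ_i = 51 + 46 + 42 = 139.

Step 2 — fraction explained by component i = λ_i / Σ λ:
  PC1: 51/139 = 0.3669
  PC2: 46/139 = 0.3309
  PC3: 42/139 = 0.3022

Step 3 — cumulative fraction after k components = (λ_1 + ... + λ_k) / Σ λ:
  k = 1: 51/139 = 0.3669
  k = 2: (51 + 46)/139 = 97/139 = 0.6978
  k = 3: (51 + 46 + 42)/139 = 139/139 = 1

Summary (fraction, with percent):

explained: PC1 0.3669 (36.69%), PC2 0.3309 (33.09%), PC3 0.3022 (30.22%);  cumulative: 0.3669, 0.6978, 1


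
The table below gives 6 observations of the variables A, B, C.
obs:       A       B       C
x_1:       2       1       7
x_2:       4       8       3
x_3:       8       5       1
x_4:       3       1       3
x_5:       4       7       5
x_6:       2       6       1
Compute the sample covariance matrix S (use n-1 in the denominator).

Step 1 — column means:
  mean(A) = (2 + 4 + 8 + 3 + 4 + 2) / 6 = 23/6 = 3.8333
  mean(B) = (1 + 8 + 5 + 1 + 7 + 6) / 6 = 28/6 = 4.6667
  mean(C) = (7 + 3 + 1 + 3 + 5 + 1) / 6 = 20/6 = 3.3333

Step 2 — sample covariance S[i,j] = (1/(n-1)) · Σ_k (x_{k,i} - mean_i) · (x_{k,j} - mean_j), with n-1 = 5.
  S[A,A] = ((-1.8333)·(-1.8333) + (0.1667)·(0.1667) + (4.1667)·(4.1667) + (-0.8333)·(-0.8333) + (0.1667)·(0.1667) + (-1.8333)·(-1.8333)) / 5 = 24.8333/5 = 4.9667
  S[A,B] = ((-1.8333)·(-3.6667) + (0.1667)·(3.3333) + (4.1667)·(0.3333) + (-0.8333)·(-3.6667) + (0.1667)·(2.3333) + (-1.8333)·(1.3333)) / 5 = 9.6667/5 = 1.9333
  S[A,C] = ((-1.8333)·(3.6667) + (0.1667)·(-0.3333) + (4.1667)·(-2.3333) + (-0.8333)·(-0.3333) + (0.1667)·(1.6667) + (-1.8333)·(-2.3333)) / 5 = -11.6667/5 = -2.3333
  S[B,B] = ((-3.6667)·(-3.6667) + (3.3333)·(3.3333) + (0.3333)·(0.3333) + (-3.6667)·(-3.6667) + (2.3333)·(2.3333) + (1.3333)·(1.3333)) / 5 = 45.3333/5 = 9.0667
  S[B,C] = ((-3.6667)·(3.6667) + (3.3333)·(-0.3333) + (0.3333)·(-2.3333) + (-3.6667)·(-0.3333) + (2.3333)·(1.6667) + (1.3333)·(-2.3333)) / 5 = -13.3333/5 = -2.6667
  S[C,C] = ((3.6667)·(3.6667) + (-0.3333)·(-0.3333) + (-2.3333)·(-2.3333) + (-0.3333)·(-0.3333) + (1.6667)·(1.6667) + (-2.3333)·(-2.3333)) / 5 = 27.3333/5 = 5.4667

S is symmetric (S[j,i] = S[i,j]). Assembling:

S = [[4.9667, 1.9333, -2.3333],
 [1.9333, 9.0667, -2.6667],
 [-2.3333, -2.6667, 5.4667]]
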